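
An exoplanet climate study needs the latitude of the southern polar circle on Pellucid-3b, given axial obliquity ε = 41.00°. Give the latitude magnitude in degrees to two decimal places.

49.00°

The polar circle is the lowest latitude that experiences at least one full rotation of continuous darkness at the northern-summer solstice; it lies at |ϕ| = 90° − ε = 90° − 41.00° = 49.00°.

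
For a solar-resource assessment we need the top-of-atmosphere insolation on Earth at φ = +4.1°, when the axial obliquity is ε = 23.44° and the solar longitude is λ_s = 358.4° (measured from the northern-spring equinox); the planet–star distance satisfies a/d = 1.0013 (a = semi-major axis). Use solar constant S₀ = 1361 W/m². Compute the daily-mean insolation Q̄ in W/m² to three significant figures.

Solar declination: sin δ = sin ε · sin λ_s = sin 23.44° × sin 358.4° = -0.01111, so δ = -0.636°.
cos H₀ = −tan(+4.1°) tan(-0.636°) = 0.0008, H₀ = 1.5700 rad.
Bracket: H₀ sin φ sin δ + cos φ cos δ sin H₀ = 1.5700×0.07150×-0.01111 + 0.99744×0.99994×1.00000 = -0.001247 + 0.997380 = 0.996133.
Inverse-square distance factor (a/d)² = 1.0013² = 1.002602.
Q̄ = (S₀/π) × 1.002602 × [bracket] = (1361/π) × 1.002602 × 0.996133 = 432.7 W/m².

Q̄ ≈ 433 W/m²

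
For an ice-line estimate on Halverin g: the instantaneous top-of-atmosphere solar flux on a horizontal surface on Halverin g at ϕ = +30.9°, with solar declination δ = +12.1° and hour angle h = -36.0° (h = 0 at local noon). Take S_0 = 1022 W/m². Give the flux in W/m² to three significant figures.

804 W/m²

cos θ_z = sin ϕ sin δ + cos ϕ cos δ cos h = 0.107648 + 0.678766 = 0.786414.
Flux = S_0 · cos θ_z = 1022 × 0.786414 = 803.7 W/m².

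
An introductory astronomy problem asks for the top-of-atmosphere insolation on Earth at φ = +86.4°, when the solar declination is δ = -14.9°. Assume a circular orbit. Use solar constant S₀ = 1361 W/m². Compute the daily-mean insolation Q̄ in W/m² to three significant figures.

Q̄ ≈ 0.00 W/m²

cos H₀ = −tan(+86.4°) tan(-14.900°) = 4.2292 ≥ 1 ⇒ polar night, H₀ = 0 and Q̄ = 0.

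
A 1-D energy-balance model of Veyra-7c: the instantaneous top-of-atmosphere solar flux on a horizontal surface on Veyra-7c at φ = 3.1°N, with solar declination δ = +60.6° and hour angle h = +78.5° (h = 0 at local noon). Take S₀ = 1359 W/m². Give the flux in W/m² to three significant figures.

197 W/m²

cos θ_z = sin φ sin δ + cos φ cos δ cos h = 0.047114 + 0.097727 = 0.144841.
Flux = S₀ · cos θ_z = 1359 × 0.144841 = 196.8 W/m².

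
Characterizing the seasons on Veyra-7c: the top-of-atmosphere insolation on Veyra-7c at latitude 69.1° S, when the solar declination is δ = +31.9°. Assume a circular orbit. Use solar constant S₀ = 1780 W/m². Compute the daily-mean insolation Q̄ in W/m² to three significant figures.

Q̄ ≈ 0.00 W/m²

cos H₀ = −tan(-69.1°) tan(+31.900°) = 1.6300 ≥ 1 ⇒ polar night, H₀ = 0 and Q̄ = 0.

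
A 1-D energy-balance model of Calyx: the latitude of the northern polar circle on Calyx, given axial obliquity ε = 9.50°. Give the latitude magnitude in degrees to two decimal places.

80.50°

The polar circle is the lowest latitude that experiences at least one full rotation of continuous daylight at the northern-summer solstice; it lies at |φ| = 90° − ε = 90° − 9.50° = 80.50°.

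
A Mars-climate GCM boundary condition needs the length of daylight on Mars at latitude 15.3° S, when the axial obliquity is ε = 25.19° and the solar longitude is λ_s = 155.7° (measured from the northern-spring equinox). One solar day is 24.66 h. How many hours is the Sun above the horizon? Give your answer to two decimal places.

11.95 h

Solar declination: sin δ = sin ε · sin λ_s = sin 25.19° × sin 155.7° = 0.17515, so δ = +10.087°.
cos H₀ = −tan φ · tan δ = −tan(-15.3°) × tan(+10.087°) = 0.0487, so H₀ = 1.5221 rad = 87.21°.
Daylight = 2H₀/(2π) × 24.66 h = (1.5221/π) × 24.66 = 11.95 h.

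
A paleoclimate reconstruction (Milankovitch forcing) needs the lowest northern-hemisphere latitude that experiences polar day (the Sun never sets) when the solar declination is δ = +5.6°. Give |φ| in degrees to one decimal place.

|φ| = 84.4°

Polar day requires cos H₀ = −tan φ tan δ ≤ −1, i.e. tan φ tan δ ≥ 1.
The boundary is |tan φ| · |tan δ| = 1, so |φ| = 90° − |δ| = 90° − 5.6° = 84.4° in the northern hemisphere.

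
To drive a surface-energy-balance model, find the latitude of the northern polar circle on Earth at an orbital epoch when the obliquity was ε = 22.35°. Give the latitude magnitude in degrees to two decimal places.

The polar circle is the lowest latitude that experiences at least one full rotation of continuous daylight at the northern-summer solstice; it lies at |ϕ| = 90° − ε = 90° − 22.35° = 67.65°.

67.65°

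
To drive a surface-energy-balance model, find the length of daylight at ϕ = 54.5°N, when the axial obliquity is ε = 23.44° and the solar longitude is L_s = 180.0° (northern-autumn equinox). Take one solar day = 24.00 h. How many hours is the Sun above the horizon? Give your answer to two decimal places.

Solar declination: sin δ = sin ε · sin L_s = sin 23.44° × sin 180.0° = 0.00000, so δ = +0.000°.
cos h₀ = −tan ϕ · tan δ = −tan(+54.5°) × tan(+0.000°) = -0.0000, so h₀ = 1.5708 rad = 90.00°.
Daylight = 2h₀/(2π) × 24.00 h = (1.5708/π) × 24.00 = 12.00 h.

12.00 h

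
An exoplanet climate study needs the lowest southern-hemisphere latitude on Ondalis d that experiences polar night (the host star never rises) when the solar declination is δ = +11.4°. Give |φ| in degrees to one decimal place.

|φ| = 78.6°

Polar night requires cos H₀ = −tan φ tan δ ≥ 1, i.e. tan φ tan δ ≤ −1.
The boundary is |tan φ| · |tan δ| = 1, so |φ| = 90° − |δ| = 90° − 11.4° = 78.6° in the southern hemisphere.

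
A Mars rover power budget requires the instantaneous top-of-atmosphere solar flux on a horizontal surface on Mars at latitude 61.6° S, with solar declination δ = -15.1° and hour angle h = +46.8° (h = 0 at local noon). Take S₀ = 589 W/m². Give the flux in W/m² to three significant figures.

320 W/m²

cos θ_z = sin φ sin δ + cos φ cos δ cos h = 0.229152 + 0.314346 = 0.543498.
Flux = S₀ · cos θ_z = 589 × 0.543498 = 320.1 W/m².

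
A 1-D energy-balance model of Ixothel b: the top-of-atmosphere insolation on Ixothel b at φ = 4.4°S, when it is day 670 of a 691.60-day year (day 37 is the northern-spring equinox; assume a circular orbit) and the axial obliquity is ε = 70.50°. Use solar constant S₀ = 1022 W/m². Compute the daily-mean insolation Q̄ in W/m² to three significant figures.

Q̄ ≈ 304 W/m²

Solar longitude: λ_s = 360° × (670 − 37)/691.60 = 329.497°.
sin δ = sin 70.50° × sin 329.497° = -0.47847, so δ = -28.586°.
cos H₀ = −tan(-4.4°) tan(-28.586°) = -0.0419, H₀ = 1.6127 rad.
Bracket: H₀ sin φ sin δ + cos φ cos δ sin H₀ = 1.6127×-0.07672×-0.47847 + 0.99705×0.87810×0.99912 = 0.059199 + 0.874739 = 0.933938.
Q̄ = (S₀/π) × [bracket] = (1022/π) × 0.933938 = 303.8 W/m².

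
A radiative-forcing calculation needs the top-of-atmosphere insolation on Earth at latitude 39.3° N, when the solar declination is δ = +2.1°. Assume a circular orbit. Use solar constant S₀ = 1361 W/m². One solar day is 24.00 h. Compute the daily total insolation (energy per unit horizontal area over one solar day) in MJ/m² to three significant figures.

30.3 MJ/m²

cos H₀ = −tan(+39.3°) tan(+2.100°) = -0.0300, H₀ = 1.6008 rad.
Bracket: H₀ sin φ sin δ + cos φ cos δ sin H₀ = 1.6008×0.63338×0.03664 + 0.77384×0.99933×0.99955 = 0.037150 + 0.772974 = 0.810124.
Q̄ = (S₀/π) × [bracket] = (1361/π) × 0.810124 = 350.96 W/m².
Daily total = Q̄ × 24.00 h × 3600 s/h = 350.96 × 24.00 × 3600 / 10⁶ = 30.32 MJ/m².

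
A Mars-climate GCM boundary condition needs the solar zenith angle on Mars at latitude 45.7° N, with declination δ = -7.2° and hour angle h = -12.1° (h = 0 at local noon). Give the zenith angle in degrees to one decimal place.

θ_z = 54.0°

cos θ_z = sin φ sin δ + cos φ cos δ cos h = -0.089700 + 0.677514 = 0.587814.
θ_z = arccos(0.587814) = 54.0°.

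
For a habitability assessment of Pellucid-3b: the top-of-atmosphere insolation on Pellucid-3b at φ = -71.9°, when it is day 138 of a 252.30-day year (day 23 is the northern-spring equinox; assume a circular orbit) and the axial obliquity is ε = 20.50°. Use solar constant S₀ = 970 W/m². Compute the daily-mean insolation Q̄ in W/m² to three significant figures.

Solar longitude: λ_s = 360° × (138 − 23)/252.30 = 164.090°.
sin δ = sin 20.50° × sin 164.090° = 0.09600, so δ = +5.509°.
cos H₀ = −tan(-71.9°) tan(+5.509°) = 0.2951, H₀ = 1.2713 rad.
Bracket: H₀ sin φ sin δ + cos φ cos δ sin H₀ = 1.2713×-0.95052×0.09600 + 0.31068×0.99538×0.95547 = -0.116006 + 0.295474 = 0.179468.
Q̄ = (S₀/π) × [bracket] = (970/π) × 0.179468 = 55.41 W/m².

Q̄ ≈ 55.4 W/m²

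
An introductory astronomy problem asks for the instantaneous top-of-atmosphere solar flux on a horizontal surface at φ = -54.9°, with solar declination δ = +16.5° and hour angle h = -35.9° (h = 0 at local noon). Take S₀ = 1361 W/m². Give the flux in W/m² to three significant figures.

cos θ_z = sin φ sin δ + cos φ cos δ cos h = -0.232367 + 0.446597 = 0.214230.
Flux = S₀ · cos θ_z = 1361 × 0.214230 = 291.6 W/m².

292 W/m²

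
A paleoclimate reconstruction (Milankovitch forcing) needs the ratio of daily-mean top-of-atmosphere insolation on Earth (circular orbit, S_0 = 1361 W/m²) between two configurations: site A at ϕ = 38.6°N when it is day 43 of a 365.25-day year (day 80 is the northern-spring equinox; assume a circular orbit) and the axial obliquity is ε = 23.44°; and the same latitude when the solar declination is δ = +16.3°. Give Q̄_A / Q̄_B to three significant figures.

— Configuration A (ϕ=+38.6°):
Solar longitude: L_s = 360° × (43 − 80)/365.25 = -36.468°, i.e. -36.468° + 360° = 323.532°.
sin δ = sin 23.44° × sin 323.532° = -0.23644, so δ = -13.676°.
cos h₀ = −tan(+38.6°) tan(-13.676°) = 0.1943, h₀ = 1.3753 rad.
Bracket: h₀ sin ϕ sin δ + cos ϕ cos δ sin h₀ = 1.3753×0.62388×-0.23644 + 0.78152×0.97165×0.98095 = -0.202871 + 0.744898 = 0.542027.
Q̄ = (S_0/π) × [bracket] = (1361/π) × 0.542027 = 234.82 W/m².
— Configuration B (ϕ=+38.6°):
cos h₀ = −tan(+38.6°) tan(+16.300°) = -0.2334, h₀ = 1.8064 rad.
Bracket: h₀ sin ϕ sin δ + cos ϕ cos δ sin h₀ = 1.8064×0.62388×0.28067 + 0.78152×0.95981×0.97237 = 0.316309 + 0.729385 = 1.045694.
Q̄ = (S_0/π) × [bracket] = (1361/π) × 1.045694 = 453.02 W/m².
Ratio Q̄_A / Q̄_B = 234.82 / 453.02 = 0.5183.

Q̄_A / Q̄_B ≈ 0.518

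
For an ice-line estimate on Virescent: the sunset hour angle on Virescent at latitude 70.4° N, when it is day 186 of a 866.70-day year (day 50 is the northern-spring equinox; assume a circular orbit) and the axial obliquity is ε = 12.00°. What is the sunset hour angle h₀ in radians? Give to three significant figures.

h₀ = 2.09 rad

Solar longitude: L_s = 360° × (186 − 50)/866.70 = 56.490°.
sin δ = sin 12.00° × sin 56.490° = 0.17335, so δ = +9.983°.
cos h₀ = −tan ϕ · tan δ = −tan(+70.4°) × tan(+9.983°) = -0.4943, so h₀ = 2.0879 rad = 119.63°.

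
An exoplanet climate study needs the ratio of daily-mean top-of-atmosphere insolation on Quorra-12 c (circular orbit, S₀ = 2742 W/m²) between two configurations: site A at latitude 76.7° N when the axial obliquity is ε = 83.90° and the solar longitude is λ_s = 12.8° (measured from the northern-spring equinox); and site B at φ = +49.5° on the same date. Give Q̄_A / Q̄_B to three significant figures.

— Configuration A (φ=+76.7°):
Solar declination: sin δ = sin ε · sin λ_s = sin 83.90° × sin 12.8° = 0.22029, so δ = +12.726°.
cos H₀ = −tan(+76.7°) tan(+12.726°) = -0.9554, H₀ = 2.8417 rad.
Bracket: H₀ sin φ sin δ + cos φ cos δ sin H₀ = 2.8417×0.97318×0.22029 + 0.23005×0.97543×0.29538 = 0.609209 + 0.066283 = 0.675492.
Q̄ = (S₀/π) × [bracket] = (2742/π) × 0.675492 = 589.57 W/m².
— Configuration B (φ=+49.5°):
cos H₀ = −tan(+49.5°) tan(+12.726°) = -0.2644, H₀ = 1.8384 rad.
Bracket: H₀ sin φ sin δ + cos φ cos δ sin H₀ = 1.8384×0.76041×0.22029 + 0.64945×0.97543×0.96441 = 0.307952 + 0.610947 = 0.918899.
Q̄ = (S₀/π) × [bracket] = (2742/π) × 0.918899 = 802.02 W/m².
Ratio Q̄_A / Q̄_B = 589.57 / 802.02 = 0.7351.

Q̄_A / Q̄_B ≈ 0.735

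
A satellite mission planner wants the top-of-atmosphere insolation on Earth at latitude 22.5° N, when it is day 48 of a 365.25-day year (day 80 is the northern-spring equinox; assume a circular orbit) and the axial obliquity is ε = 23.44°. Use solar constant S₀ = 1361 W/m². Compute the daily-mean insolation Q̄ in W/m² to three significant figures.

Q̄ ≈ 339 W/m²

Solar longitude: λ_s = 360° × (48 − 80)/365.25 = -31.540°, i.e. -31.540° + 360° = 328.460°.
sin δ = sin 23.44° × sin 328.460° = -0.20808, so δ = -12.010°.
cos H₀ = −tan(+22.5°) tan(-12.010°) = 0.0881, H₀ = 1.4826 rad.
Bracket: H₀ sin φ sin δ + cos φ cos δ sin H₀ = 1.4826×0.38268×-0.20808 + 0.92388×0.97811×0.99611 = -0.118057 + 0.900141 = 0.782084.
Q̄ = (S₀/π) × [bracket] = (1361/π) × 0.782084 = 338.8 W/m².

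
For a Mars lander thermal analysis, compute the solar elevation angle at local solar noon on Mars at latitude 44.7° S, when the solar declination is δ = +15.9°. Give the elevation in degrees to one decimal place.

29.4°

At local noon the hour angle is zero, so the zenith angle equals |φ − δ| = |-44.7° − (+15.900°)| = 60.600°.
Elevation = 90° − 60.600° = 29.4°.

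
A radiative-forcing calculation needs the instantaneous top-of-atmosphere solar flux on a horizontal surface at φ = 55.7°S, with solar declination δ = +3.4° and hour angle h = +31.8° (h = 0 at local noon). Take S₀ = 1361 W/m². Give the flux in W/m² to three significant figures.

cos θ_z = sin φ sin δ + cos φ cos δ cos h = -0.048993 + 0.478094 = 0.429101.
Flux = S₀ · cos θ_z = 1361 × 0.429101 = 584.0 W/m².

584 W/m²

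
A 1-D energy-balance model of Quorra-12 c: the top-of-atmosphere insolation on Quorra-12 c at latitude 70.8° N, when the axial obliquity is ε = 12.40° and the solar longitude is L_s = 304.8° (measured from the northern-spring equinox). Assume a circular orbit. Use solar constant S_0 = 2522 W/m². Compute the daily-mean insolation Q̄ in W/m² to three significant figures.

Solar declination: sin δ = sin ε · sin L_s = sin 12.40° × sin 304.8° = -0.17633, so δ = -10.156°.
cos h₀ = −tan(+70.8°) tan(-10.156°) = 0.5144, h₀ = 1.0305 rad.
Bracket: h₀ sin ϕ sin δ + cos ϕ cos δ sin h₀ = 1.0305×0.94438×-0.17633 + 0.32887×0.98433×0.85754 = -0.171601 + 0.277600 = 0.105999.
Q̄ = (S_0/π) × [bracket] = (2522/π) × 0.105999 = 85.09 W/m².

Q̄ ≈ 85.1 W/m²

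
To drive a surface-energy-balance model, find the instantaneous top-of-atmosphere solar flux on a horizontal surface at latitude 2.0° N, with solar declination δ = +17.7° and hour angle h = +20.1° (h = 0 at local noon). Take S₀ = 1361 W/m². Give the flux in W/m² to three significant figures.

1.23e+03 W/m²

cos θ_z = sin φ sin δ + cos φ cos δ cos h = 0.010611 + 0.894094 = 0.904705.
Flux = S₀ · cos θ_z = 1361 × 0.904705 = 1231 W/m².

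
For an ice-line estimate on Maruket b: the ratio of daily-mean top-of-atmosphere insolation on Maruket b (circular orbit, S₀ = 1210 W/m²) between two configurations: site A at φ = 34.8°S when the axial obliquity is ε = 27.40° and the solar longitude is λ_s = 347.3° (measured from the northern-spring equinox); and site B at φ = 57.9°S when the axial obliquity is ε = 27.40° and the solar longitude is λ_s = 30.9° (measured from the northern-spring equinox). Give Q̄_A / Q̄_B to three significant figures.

— Configuration A (φ=-34.8°):
Solar declination: sin δ = sin ε · sin λ_s = sin 27.40° × sin 347.3° = -0.10117, so δ = -5.807°.
cos H₀ = −tan(-34.8°) tan(-5.807°) = -0.0707, H₀ = 1.6415 rad.
Bracket: H₀ sin φ sin δ + cos φ cos δ sin H₀ = 1.6415×-0.57071×-0.10117 + 0.82115×0.99487×0.99750 = 0.094778 + 0.814895 = 0.909673.
Q̄ = (S₀/π) × [bracket] = (1210/π) × 0.909673 = 350.37 W/m².
— Configuration B (φ=-57.9°):
Solar declination: sin δ = sin ε · sin λ_s = sin 27.40° × sin 30.9° = 0.23633, so δ = +13.670°.
cos H₀ = −tan(-57.9°) tan(+13.670°) = 0.3877, H₀ = 1.1726 rad.
Bracket: H₀ sin φ sin δ + cos φ cos δ sin H₀ = 1.1726×-0.84712×0.23633 + 0.53140×0.97167×0.92177 = -0.234754 + 0.475952 = 0.241198.
Q̄ = (S₀/π) × [bracket] = (1210/π) × 0.241198 = 92.899 W/m².
Ratio Q̄_A / Q̄_B = 350.37 / 92.899 = 3.772.

Q̄_A / Q̄_B ≈ 3.77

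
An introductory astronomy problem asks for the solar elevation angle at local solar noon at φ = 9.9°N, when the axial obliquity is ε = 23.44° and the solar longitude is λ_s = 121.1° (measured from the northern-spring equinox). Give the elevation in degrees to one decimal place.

Solar declination: sin δ = sin ε · sin λ_s = sin 23.44° × sin 121.1° = 0.34061, so δ = +19.914°.
At local noon the hour angle is zero, so the zenith angle equals |φ − δ| = |+9.9° − (+19.914°)| = 10.014°.
Elevation = 90° − 10.014° = 80.0°.

80.0°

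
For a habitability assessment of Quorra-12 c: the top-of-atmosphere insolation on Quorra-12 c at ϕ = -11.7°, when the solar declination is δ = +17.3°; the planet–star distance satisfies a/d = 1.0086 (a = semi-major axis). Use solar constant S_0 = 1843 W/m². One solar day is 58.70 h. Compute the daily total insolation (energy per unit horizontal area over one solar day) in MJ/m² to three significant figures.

106 MJ/m²

cos h₀ = −tan(-11.7°) tan(+17.300°) = 0.0645, h₀ = 1.5063 rad.
Bracket: h₀ sin ϕ sin δ + cos ϕ cos δ sin h₀ = 1.5063×-0.20279×0.29737 + 0.97922×0.95476×0.99792 = -0.090835 + 0.932975 = 0.842140.
Inverse-square distance factor (a/d)² = 1.0086² = 1.017274.
Q̄ = (S_0/π) × 1.017274 × [bracket] = (1843/π) × 1.017274 × 0.842140 = 502.57 W/m².
Daily total = Q̄ × 58.70 h × 3600 s/h = 502.57 × 58.70 × 3600 / 10⁶ = 106.2 MJ/m².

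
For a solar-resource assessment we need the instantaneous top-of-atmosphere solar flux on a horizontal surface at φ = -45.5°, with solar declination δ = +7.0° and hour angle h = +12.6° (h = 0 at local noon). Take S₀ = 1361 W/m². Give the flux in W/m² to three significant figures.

806 W/m²

cos θ_z = sin φ sin δ + cos φ cos δ cos h = -0.086923 + 0.678930 = 0.592007.
Flux = S₀ · cos θ_z = 1361 × 0.592007 = 805.7 W/m².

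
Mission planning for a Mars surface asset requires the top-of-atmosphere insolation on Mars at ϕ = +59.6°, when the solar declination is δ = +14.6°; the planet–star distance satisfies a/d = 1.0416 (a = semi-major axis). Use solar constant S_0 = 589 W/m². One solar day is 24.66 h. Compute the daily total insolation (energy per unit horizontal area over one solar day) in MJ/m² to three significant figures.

15.9 MJ/m²

cos h₀ = −tan(+59.6°) tan(+14.600°) = -0.4440, h₀ = 2.0308 rad.
Bracket: h₀ sin ϕ sin δ + cos ϕ cos δ sin h₀ = 2.0308×0.86251×0.25207 + 0.50603×0.96771×0.89604 = 0.441522 + 0.438782 = 0.880304.
Inverse-square distance factor (a/d)² = 1.0416² = 1.084931.
Q̄ = (S_0/π) × 1.084931 × [bracket] = (589/π) × 1.084931 × 0.880304 = 179.06 W/m².
Daily total = Q̄ × 24.66 h × 3600 s/h = 179.06 × 24.66 × 3600 / 10⁶ = 15.90 MJ/m².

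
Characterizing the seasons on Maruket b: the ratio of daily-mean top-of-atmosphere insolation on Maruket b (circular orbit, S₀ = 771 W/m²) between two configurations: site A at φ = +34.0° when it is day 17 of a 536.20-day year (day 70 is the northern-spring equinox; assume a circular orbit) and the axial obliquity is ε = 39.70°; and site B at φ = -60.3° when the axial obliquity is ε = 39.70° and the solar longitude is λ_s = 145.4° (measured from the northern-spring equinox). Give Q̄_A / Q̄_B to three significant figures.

Q̄_A / Q̄_B ≈ 5.95

— Configuration A (φ=+34.0°):
Solar longitude: λ_s = 360° × (17 − 70)/536.20 = -35.584°, i.e. -35.584° + 360° = 324.416°.
sin δ = sin 39.70° × sin 324.416° = -0.37169, so δ = -21.820°.
cos H₀ = −tan(+34.0°) tan(-21.820°) = 0.2701, H₀ = 1.2973 rad.
Bracket: H₀ sin φ sin δ + cos φ cos δ sin H₀ = 1.2973×0.55919×-0.37169 + 0.82904×0.92836×0.96284 = -0.269638 + 0.741047 = 0.471409.
Q̄ = (S₀/π) × [bracket] = (771/π) × 0.471409 = 115.69 W/m².
— Configuration B (φ=-60.3°):
Solar declination: sin δ = sin ε · sin λ_s = sin 39.70° × sin 145.4° = 0.36272, so δ = +21.267°.
cos H₀ = −tan(-60.3°) tan(+21.267°) = 0.6824, H₀ = 0.8198 rad.
Bracket: H₀ sin φ sin δ + cos φ cos δ sin H₀ = 0.8198×-0.86863×0.36272 + 0.49546×0.93190×0.73099 = -0.258294 + 0.337512 = 0.079218.
Q̄ = (S₀/π) × [bracket] = (771/π) × 0.079218 = 19.441 W/m².
Ratio Q̄_A / Q̄_B = 115.69 / 19.441 = 5.951.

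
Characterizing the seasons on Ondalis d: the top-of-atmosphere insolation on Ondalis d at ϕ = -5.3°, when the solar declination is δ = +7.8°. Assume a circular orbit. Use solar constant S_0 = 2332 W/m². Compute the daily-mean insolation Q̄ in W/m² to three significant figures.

cos h₀ = −tan(-5.3°) tan(+7.800°) = 0.0127, h₀ = 1.5581 rad.
Bracket: h₀ sin ϕ sin δ + cos ϕ cos δ sin h₀ = 1.5581×-0.09237×0.13572 + 0.99572×0.99075×0.99992 = -0.019533 + 0.986431 = 0.966898.
Q̄ = (S_0/π) × [bracket] = (2332/π) × 0.966898 = 717.7 W/m².

Q̄ ≈ 718 W/m²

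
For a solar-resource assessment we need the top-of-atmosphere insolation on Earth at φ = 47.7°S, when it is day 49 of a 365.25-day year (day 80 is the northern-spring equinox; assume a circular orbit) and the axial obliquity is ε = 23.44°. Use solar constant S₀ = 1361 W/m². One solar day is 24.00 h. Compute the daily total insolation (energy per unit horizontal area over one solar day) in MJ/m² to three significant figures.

34.1 MJ/m²

Solar longitude: λ_s = 360° × (49 − 80)/365.25 = -30.554°, i.e. -30.554° + 360° = 329.446°.
sin δ = sin 23.44° × sin 329.446° = -0.20222, so δ = -11.667°.
cos H₀ = −tan(-47.7°) tan(-11.667°) = -0.2269, H₀ = 1.7997 rad.
Bracket: H₀ sin φ sin δ + cos φ cos δ sin H₀ = 1.7997×-0.73963×-0.20222 + 0.67301×0.97934×0.97391 = 0.269177 + 0.641910 = 0.911087.
Q̄ = (S₀/π) × [bracket] = (1361/π) × 0.911087 = 394.70 W/m².
Daily total = Q̄ × 24.00 h × 3600 s/h = 394.70 × 24.00 × 3600 / 10⁶ = 34.10 MJ/m².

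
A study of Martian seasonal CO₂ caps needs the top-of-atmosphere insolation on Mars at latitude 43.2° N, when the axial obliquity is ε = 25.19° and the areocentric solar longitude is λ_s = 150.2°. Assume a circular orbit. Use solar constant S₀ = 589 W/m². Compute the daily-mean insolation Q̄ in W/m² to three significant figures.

sin δ = sin 25.19° × sin 150.2° = 0.21152, so δ = +12.212°.
cos H₀ = −tan(+43.2°) tan(+12.212°) = -0.2032, H₀ = 1.7755 rad.
Bracket: H₀ sin φ sin δ + cos φ cos δ sin H₀ = 1.7755×0.68455×0.21152 + 0.72897×0.97737×0.97913 = 0.257085 + 0.697604 = 0.954689.
Q̄ = (S₀/π) × [bracket] = (589/π) × 0.954689 = 179.0 W/m².

Q̄ ≈ 179 W/m²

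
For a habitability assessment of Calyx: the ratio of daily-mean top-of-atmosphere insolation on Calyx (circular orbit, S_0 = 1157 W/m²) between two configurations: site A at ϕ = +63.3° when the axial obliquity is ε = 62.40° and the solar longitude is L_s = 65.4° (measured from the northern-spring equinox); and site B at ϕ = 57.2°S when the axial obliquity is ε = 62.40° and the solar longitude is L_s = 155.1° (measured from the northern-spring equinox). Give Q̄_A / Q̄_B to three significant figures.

— Configuration A (ϕ=+63.3°):
Solar declination: sin δ = sin ε · sin L_s = sin 62.40° × sin 65.4° = 0.80577, so δ = +53.685°.
cos h₀ = −tan(+63.3°) tan(+53.685°) = -2.7052 ≤ −1 ⇒ polar day, h₀ = π.
Bracket: h₀ sin ϕ sin δ + cos ϕ cos δ sin h₀ = 3.1416×0.89337×0.80577 + 0.44932×0.59223×0.00000 = 2.261483 + 0.000000 = 2.261483.
Q̄ = (S_0/π) × [bracket] = (1157/π) × 2.261483 = 832.87 W/m².
— Configuration B (ϕ=-57.2°):
Solar declination: sin δ = sin ε · sin L_s = sin 62.40° × sin 155.1° = 0.37312, so δ = +21.908°.
cos h₀ = −tan(-57.2°) tan(+21.908°) = 0.6240, h₀ = 0.8969 rad.
Bracket: h₀ sin ϕ sin δ + cos ϕ cos δ sin h₀ = 0.8969×-0.84057×0.37312 + 0.54171×0.92778×0.78139 = -0.281298 + 0.392717 = 0.111419.
Q̄ = (S_0/π) × [bracket] = (1157/π) × 0.111419 = 41.034 W/m².
Ratio Q̄_A / Q̄_B = 832.87 / 41.034 = 20.30.

Q̄_A / Q̄_B ≈ 20.3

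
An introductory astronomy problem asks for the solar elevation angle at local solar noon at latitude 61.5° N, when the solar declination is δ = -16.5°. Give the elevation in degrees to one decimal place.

At local noon the hour angle is zero, so the zenith angle equals |φ − δ| = |+61.5° − (-16.500°)| = 78.000°.
Elevation = 90° − 78.000° = 12.0°.

12.0°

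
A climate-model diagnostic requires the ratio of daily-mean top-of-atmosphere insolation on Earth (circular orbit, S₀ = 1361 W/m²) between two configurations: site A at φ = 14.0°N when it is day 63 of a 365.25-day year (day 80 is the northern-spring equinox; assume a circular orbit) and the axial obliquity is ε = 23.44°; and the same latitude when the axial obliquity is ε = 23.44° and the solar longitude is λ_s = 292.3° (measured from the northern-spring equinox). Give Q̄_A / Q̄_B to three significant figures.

Q̄_A / Q̄_B ≈ 1.20

— Configuration A (φ=+14.0°):
Solar longitude: λ_s = 360° × (63 − 80)/365.25 = -16.756°, i.e. -16.756° + 360° = 343.244°.
sin δ = sin 23.44° × sin 343.244° = -0.11468, so δ = -6.585°.
cos H₀ = −tan(+14.0°) tan(-6.585°) = 0.0288, H₀ = 1.5420 rad.
Bracket: H₀ sin φ sin δ + cos φ cos δ sin H₀ = 1.5420×0.24192×-0.11468 + 0.97030×0.99340×0.99959 = -0.042780 + 0.963501 = 0.920721.
Q̄ = (S₀/π) × [bracket] = (1361/π) × 0.920721 = 398.87 W/m².
— Configuration B (φ=+14.0°):
Solar declination: sin δ = sin ε · sin λ_s = sin 23.44° × sin 292.3° = -0.36804, so δ = -21.595°.
cos H₀ = −tan(+14.0°) tan(-21.595°) = 0.0987, H₀ = 1.4719 rad.
Bracket: H₀ sin φ sin δ + cos φ cos δ sin H₀ = 1.4719×0.24192×-0.36804 + 0.97030×0.92981×0.99512 = -0.131052 + 0.897792 = 0.766740.
Q̄ = (S₀/π) × [bracket] = (1361/π) × 0.766740 = 332.17 W/m².
Ratio Q̄_A / Q̄_B = 398.87 / 332.17 = 1.201.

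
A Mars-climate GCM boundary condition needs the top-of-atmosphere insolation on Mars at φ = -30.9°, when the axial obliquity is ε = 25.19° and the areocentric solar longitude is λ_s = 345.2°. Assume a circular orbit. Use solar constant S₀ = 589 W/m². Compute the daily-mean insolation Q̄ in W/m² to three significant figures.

Q̄ ≈ 177 W/m²

sin δ = sin 25.19° × sin 345.2° = -0.10872, so δ = -6.242°.
cos H₀ = −tan(-30.9°) tan(-6.242°) = -0.0655, H₀ = 1.6363 rad.
Bracket: H₀ sin φ sin δ + cos φ cos δ sin H₀ = 1.6363×-0.51354×-0.10872 + 0.85806×0.99407×0.99786 = 0.091358 + 0.851146 = 0.942504.
Q̄ = (S₀/π) × [bracket] = (589/π) × 0.942504 = 176.7 W/m².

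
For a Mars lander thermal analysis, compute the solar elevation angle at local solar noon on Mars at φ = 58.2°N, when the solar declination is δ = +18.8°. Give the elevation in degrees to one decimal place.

50.6°

At local noon the hour angle is zero, so the zenith angle equals |φ − δ| = |+58.2° − (+18.800°)| = 39.400°.
Elevation = 90° − 39.400° = 50.6°.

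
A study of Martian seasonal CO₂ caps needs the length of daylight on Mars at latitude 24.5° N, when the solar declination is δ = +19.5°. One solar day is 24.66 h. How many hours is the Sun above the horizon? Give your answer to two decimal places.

cos h₀ = −tan ϕ · tan δ = −tan(+24.5°) × tan(+19.500°) = -0.1614, so h₀ = 1.7329 rad = 99.29°.
Daylight = 2h₀/(2π) × 24.66 h = (1.7329/π) × 24.66 = 13.60 h.

13.60 h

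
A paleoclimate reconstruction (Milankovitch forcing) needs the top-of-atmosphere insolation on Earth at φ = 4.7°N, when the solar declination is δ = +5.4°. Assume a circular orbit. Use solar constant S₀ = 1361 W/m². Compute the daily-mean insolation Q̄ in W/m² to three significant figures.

cos H₀ = −tan(+4.7°) tan(+5.400°) = -0.0078, H₀ = 1.5786 rad.
Bracket: H₀ sin φ sin δ + cos φ cos δ sin H₀ = 1.5786×0.08194×0.09411 + 0.99664×0.99556×0.99997 = 0.012173 + 0.992185 = 1.004358.
Q̄ = (S₀/π) × [bracket] = (1361/π) × 1.004358 = 435.1 W/m².

Q̄ ≈ 435 W/m²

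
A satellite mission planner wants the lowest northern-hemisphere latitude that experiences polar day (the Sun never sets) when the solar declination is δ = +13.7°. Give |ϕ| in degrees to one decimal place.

|ϕ| = 76.3°

Polar day requires cos h₀ = −tan ϕ tan δ ≤ −1, i.e. tan ϕ tan δ ≥ 1.
The boundary is |tan ϕ| · |tan δ| = 1, so |ϕ| = 90° − |δ| = 90° − 13.7° = 76.3° in the northern hemisphere.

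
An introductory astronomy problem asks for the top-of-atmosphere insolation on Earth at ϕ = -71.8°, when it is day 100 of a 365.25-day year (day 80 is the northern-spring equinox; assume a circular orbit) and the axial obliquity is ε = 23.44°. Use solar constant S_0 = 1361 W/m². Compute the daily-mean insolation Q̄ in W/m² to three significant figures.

Solar longitude: L_s = 360° × (100 − 80)/365.25 = 19.713°.
sin δ = sin 23.44° × sin 19.713° = 0.13417, so δ = +7.711°.
cos h₀ = −tan(-71.8°) tan(+7.711°) = 0.4118, h₀ = 1.1463 rad.
Bracket: h₀ sin ϕ sin δ + cos ϕ cos δ sin h₀ = 1.1463×-0.94997×0.13417 + 0.31233×0.99096×0.91127 = -0.146105 + 0.282044 = 0.135939.
Q̄ = (S_0/π) × [bracket] = (1361/π) × 0.135939 = 58.89 W/m².

Q̄ ≈ 58.9 W/m²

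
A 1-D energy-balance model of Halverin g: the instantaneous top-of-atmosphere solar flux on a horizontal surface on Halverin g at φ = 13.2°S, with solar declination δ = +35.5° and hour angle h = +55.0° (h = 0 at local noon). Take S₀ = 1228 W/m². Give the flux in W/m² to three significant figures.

395 W/m²

cos θ_z = sin φ sin δ + cos φ cos δ cos h = -0.132604 + 0.454620 = 0.322016.
Flux = S₀ · cos θ_z = 1228 × 0.322016 = 395.4 W/m².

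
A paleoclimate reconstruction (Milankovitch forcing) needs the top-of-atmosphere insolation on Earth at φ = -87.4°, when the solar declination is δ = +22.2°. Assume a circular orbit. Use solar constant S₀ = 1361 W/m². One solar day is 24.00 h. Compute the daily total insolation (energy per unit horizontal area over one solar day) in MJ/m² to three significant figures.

0.00 MJ/m²

cos H₀ = −tan(-87.4°) tan(+22.200°) = 8.9869 ≥ 1 ⇒ polar night, H₀ = 0 and Q̄ = 0.
Daily total = Q̄ × 24.00 h × 3600 s/h = 0.00 MJ/m².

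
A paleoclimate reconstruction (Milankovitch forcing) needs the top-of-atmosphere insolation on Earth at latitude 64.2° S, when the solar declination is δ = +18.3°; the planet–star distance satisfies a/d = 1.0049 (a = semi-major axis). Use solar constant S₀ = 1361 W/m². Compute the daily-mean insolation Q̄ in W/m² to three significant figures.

cos H₀ = −tan(-64.2°) tan(+18.300°) = 0.6841, H₀ = 0.8174 rad.
Bracket: H₀ sin φ sin δ + cos φ cos δ sin H₀ = 0.8174×-0.90032×0.31399 + 0.43523×0.94943×0.72937 = -0.231072 + 0.301391 = 0.070319.
Inverse-square distance factor (a/d)² = 1.0049² = 1.009824.
Q̄ = (S₀/π) × 1.009824 × [bracket] = (1361/π) × 1.009824 × 0.070319 = 30.76 W/m².

Q̄ ≈ 30.8 W/m²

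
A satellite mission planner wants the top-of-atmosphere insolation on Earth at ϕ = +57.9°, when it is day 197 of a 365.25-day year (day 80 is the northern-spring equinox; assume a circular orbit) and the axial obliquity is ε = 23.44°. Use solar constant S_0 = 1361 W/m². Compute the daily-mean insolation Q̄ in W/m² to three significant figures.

Solar longitude: L_s = 360° × (197 − 80)/365.25 = 115.318°.
sin δ = sin 23.44° × sin 115.318° = 0.35958, so δ = +21.074°.
cos h₀ = −tan(+57.9°) tan(+21.074°) = -0.6143, h₀ = 2.2323 rad.
Bracket: h₀ sin ϕ sin δ + cos ϕ cos δ sin h₀ = 2.2323×0.84712×0.35958 + 0.53140×0.93311×0.78907 = 0.679975 + 0.391264 = 1.071239.
Q̄ = (S_0/π) × [bracket] = (1361/π) × 1.071239 = 464.1 W/m².

Q̄ ≈ 464 W/m²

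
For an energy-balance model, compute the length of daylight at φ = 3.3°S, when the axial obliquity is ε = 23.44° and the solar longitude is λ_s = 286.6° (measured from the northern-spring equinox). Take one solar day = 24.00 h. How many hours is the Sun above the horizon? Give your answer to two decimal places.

Solar declination: sin δ = sin ε · sin λ_s = sin 23.44° × sin 286.6° = -0.38121, so δ = -22.409°.
cos H₀ = −tan φ · tan δ = −tan(-3.3°) × tan(-22.409°) = -0.0238, so H₀ = 1.5946 rad = 91.36°.
Daylight = 2H₀/(2π) × 24.00 h = (1.5946/π) × 24.00 = 12.18 h.

12.18 h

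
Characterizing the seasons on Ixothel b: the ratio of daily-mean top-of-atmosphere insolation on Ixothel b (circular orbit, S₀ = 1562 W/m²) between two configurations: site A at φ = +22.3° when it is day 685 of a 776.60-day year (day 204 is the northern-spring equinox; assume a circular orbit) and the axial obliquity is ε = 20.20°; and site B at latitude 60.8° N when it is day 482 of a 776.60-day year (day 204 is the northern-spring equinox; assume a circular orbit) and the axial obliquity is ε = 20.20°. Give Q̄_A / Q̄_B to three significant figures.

Q̄_A / Q̄_B ≈ 0.850

— Configuration A (φ=+22.3°):
Solar longitude: λ_s = 360° × (685 − 204)/776.60 = 222.972°.
sin δ = sin 20.20° × sin 222.972° = -0.23537, so δ = -13.613°.
cos H₀ = −tan(+22.3°) tan(-13.613°) = 0.0993, H₀ = 1.4713 rad.
Bracket: H₀ sin φ sin δ + cos φ cos δ sin H₀ = 1.4713×0.37946×-0.23537 + 0.92521×0.97191×0.99506 = -0.131407 + 0.894779 = 0.763372.
Q̄ = (S₀/π) × [bracket] = (1562/π) × 0.763372 = 379.55 W/m².
— Configuration B (φ=+60.8°):
Solar longitude: λ_s = 360° × (482 − 204)/776.60 = 128.869°.
sin δ = sin 20.20° × sin 128.869° = 0.26884, so δ = +15.595°.
cos H₀ = −tan(+60.8°) tan(+15.595°) = -0.4994, H₀ = 2.0937 rad.
Bracket: H₀ sin φ sin δ + cos φ cos δ sin H₀ = 2.0937×0.87292×0.26884 + 0.48786×0.96318×0.86636 = 0.491341 + 0.407100 = 0.898441.
Q̄ = (S₀/π) × [bracket] = (1562/π) × 0.898441 = 446.70 W/m².
Ratio Q̄_A / Q̄_B = 379.55 / 446.70 = 0.8497.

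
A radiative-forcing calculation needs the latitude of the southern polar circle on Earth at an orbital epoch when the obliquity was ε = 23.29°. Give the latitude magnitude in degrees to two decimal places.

66.71°

The polar circle is the lowest latitude that experiences at least one full rotation of continuous darkness at the northern-summer solstice; it lies at |φ| = 90° − ε = 90° − 23.29° = 66.71°.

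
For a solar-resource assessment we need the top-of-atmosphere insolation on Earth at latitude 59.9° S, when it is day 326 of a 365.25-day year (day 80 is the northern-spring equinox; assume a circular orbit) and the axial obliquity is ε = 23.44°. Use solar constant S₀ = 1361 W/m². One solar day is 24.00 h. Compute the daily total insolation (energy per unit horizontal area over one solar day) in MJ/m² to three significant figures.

39.4 MJ/m²

Solar longitude: λ_s = 360° × (326 − 80)/365.25 = 242.464°.
sin δ = sin 23.44° × sin 242.464° = -0.35273, so δ = -20.654°.
cos H₀ = −tan(-59.9°) tan(-20.654°) = -0.6503, H₀ = 2.2788 rad.
Bracket: H₀ sin φ sin δ + cos φ cos δ sin H₀ = 2.2788×-0.86515×-0.35273 + 0.50151×0.93573×0.75969 = 0.695409 + 0.356506 = 1.051915.
Q̄ = (S₀/π) × [bracket] = (1361/π) × 1.051915 = 455.71 W/m².
Daily total = Q̄ × 24.00 h × 3600 s/h = 455.71 × 24.00 × 3600 / 10⁶ = 39.37 MJ/m².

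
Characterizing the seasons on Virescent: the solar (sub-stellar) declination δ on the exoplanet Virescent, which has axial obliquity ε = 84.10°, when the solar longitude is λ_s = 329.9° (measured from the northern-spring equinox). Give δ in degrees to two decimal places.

δ = -29.92°

sin δ = sin ε · sin λ_s = sin 84.10° × sin 329.9° = -0.498854.
δ = arcsin(-0.498854) = -29.92°.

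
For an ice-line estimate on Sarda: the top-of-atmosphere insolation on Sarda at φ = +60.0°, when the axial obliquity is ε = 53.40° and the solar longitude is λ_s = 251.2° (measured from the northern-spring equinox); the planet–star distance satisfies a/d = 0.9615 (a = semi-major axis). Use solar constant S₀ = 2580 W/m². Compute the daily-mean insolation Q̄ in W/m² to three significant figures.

Q̄ ≈ 0.00 W/m²

Solar declination: sin δ = sin ε · sin λ_s = sin 53.40° × sin 251.2° = -0.75999, so δ = -49.463°.
cos H₀ = −tan(+60.0°) tan(-49.463°) = 2.0253 ≥ 1 ⇒ polar night, H₀ = 0 and Q̄ = 0.
Inverse-square distance factor (a/d)² = 0.9615² = 0.924482.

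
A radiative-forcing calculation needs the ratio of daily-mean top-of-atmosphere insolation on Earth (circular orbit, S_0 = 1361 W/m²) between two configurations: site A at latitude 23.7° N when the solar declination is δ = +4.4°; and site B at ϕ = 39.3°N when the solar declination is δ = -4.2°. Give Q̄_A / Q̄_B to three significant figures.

— Configuration A (ϕ=+23.7°):
cos h₀ = −tan(+23.7°) tan(+4.400°) = -0.0338, h₀ = 1.6046 rad.
Bracket: h₀ sin ϕ sin δ + cos ϕ cos δ sin h₀ = 1.6046×0.40195×0.07672 + 0.91566×0.99705×0.99943 = 0.049482 + 0.912438 = 0.961920.
Q̄ = (S_0/π) × [bracket] = (1361/π) × 0.961920 = 416.72 W/m².
— Configuration B (ϕ=+39.3°):
cos h₀ = −tan(+39.3°) tan(-4.200°) = 0.0601, h₀ = 1.5107 rad.
Bracket: h₀ sin ϕ sin δ + cos ϕ cos δ sin h₀ = 1.5107×0.63338×-0.07324 + 0.77384×0.99731×0.99819 = -0.070079 + 0.770361 = 0.700282.
Q̄ = (S_0/π) × [bracket] = (1361/π) × 0.700282 = 303.38 W/m².
Ratio Q̄_A / Q̄_B = 416.72 / 303.38 = 1.374.

Q̄_A / Q̄_B ≈ 1.37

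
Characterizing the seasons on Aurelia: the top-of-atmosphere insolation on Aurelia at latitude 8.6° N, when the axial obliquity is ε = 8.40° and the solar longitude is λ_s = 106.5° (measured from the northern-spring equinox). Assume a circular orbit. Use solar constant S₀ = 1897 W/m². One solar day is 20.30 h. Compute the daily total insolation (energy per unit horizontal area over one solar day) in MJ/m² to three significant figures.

44.7 MJ/m²

Solar declination: sin δ = sin ε · sin λ_s = sin 8.40° × sin 106.5° = 0.14007, so δ = +8.052°.
cos H₀ = −tan(+8.6°) tan(+8.052°) = -0.0214, H₀ = 1.5922 rad.
Bracket: H₀ sin φ sin δ + cos φ cos δ sin H₀ = 1.5922×0.14954×0.14007 + 0.98876×0.99014×0.99977 = 0.033350 + 0.978786 = 1.012136.
Q̄ = (S₀/π) × [bracket] = (1897/π) × 1.012136 = 611.16 W/m².
Daily total = Q̄ × 20.30 h × 3600 s/h = 611.16 × 20.30 × 3600 / 10⁶ = 44.66 MJ/m².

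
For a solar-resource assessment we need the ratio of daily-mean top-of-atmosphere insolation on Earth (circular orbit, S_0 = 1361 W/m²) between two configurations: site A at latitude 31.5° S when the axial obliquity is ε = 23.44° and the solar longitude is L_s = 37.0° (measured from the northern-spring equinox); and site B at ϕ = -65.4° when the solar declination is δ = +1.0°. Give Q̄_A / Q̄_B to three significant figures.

— Configuration A (ϕ=-31.5°):
Solar declination: sin δ = sin ε · sin L_s = sin 23.44° × sin 37.0° = 0.23940, so δ = +13.851°.
cos h₀ = −tan(-31.5°) tan(+13.851°) = 0.1511, h₀ = 1.4191 rad.
Bracket: h₀ sin ϕ sin δ + cos ϕ cos δ sin h₀ = 1.4191×-0.52250×0.23940 + 0.85264×0.97092×0.98852 = -0.177510 + 0.818342 = 0.640832.
Q̄ = (S_0/π) × [bracket] = (1361/π) × 0.640832 = 277.62 W/m².
— Configuration B (ϕ=-65.4°):
cos h₀ = −tan(-65.4°) tan(+1.000°) = 0.0381, h₀ = 1.5327 rad.
Bracket: h₀ sin ϕ sin δ + cos ϕ cos δ sin h₀ = 1.5327×-0.90924×0.01745 + 0.41628×0.99985×0.99927 = -0.024318 + 0.415914 = 0.391596.
Q̄ = (S_0/π) × [bracket] = (1361/π) × 0.391596 = 169.65 W/m².
Ratio Q̄_A / Q̄_B = 277.62 / 169.65 = 1.636.

Q̄_A / Q̄_B ≈ 1.64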